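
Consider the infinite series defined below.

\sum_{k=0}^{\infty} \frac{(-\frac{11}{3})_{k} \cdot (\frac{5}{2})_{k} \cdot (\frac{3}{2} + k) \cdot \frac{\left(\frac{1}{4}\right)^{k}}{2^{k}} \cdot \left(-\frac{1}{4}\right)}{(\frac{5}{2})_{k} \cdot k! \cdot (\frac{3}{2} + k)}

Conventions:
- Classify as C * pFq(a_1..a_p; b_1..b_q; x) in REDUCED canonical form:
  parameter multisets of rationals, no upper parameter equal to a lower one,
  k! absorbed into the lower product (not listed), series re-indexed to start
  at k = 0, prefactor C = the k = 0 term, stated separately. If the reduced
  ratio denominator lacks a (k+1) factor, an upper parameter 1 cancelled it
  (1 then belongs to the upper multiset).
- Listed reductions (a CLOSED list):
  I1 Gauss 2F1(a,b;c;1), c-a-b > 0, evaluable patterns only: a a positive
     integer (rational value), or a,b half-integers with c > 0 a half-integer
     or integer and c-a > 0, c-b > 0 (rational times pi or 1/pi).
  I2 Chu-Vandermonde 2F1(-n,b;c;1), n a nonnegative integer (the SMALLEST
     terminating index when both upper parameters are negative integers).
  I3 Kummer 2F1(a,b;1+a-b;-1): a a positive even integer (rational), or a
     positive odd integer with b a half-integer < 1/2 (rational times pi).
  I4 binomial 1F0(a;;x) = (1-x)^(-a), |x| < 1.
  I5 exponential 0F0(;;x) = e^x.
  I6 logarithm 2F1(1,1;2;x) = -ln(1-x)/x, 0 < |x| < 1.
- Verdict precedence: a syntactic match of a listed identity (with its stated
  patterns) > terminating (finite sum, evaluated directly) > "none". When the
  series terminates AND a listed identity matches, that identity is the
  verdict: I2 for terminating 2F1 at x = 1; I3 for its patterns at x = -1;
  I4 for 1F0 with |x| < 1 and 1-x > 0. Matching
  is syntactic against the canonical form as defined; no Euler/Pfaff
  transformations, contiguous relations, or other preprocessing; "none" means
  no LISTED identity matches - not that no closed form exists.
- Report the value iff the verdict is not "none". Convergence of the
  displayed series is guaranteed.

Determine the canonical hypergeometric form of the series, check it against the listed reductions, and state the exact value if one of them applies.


Canonical form: C = -\frac{1}{4} times 1F0 with upper {-\frac{11}{3}}, lower {-}, x = \frac{1}{8}. Verdict: this is binomial (I4) (the 1F0 binomial series: exponent 11/3, x = \frac{1}{8}). Hence: \left(-\frac{1}{4}\right) \cdot \left(\frac{7}{8}\right)^{\frac{11}{3}}.

Key step: t_0 = -\frac{1}{4} here, and the parameter 5/2 appears in both the upper and lower lists and cancels (alongside the other common factor).
Ratio: r(k) = \frac{1}{8} * (k-\frac{11}{3}) / [(k+1)] - rational in k. x = \frac{1}{8}; t_0 = -\frac{1}{4}; negate the roots.


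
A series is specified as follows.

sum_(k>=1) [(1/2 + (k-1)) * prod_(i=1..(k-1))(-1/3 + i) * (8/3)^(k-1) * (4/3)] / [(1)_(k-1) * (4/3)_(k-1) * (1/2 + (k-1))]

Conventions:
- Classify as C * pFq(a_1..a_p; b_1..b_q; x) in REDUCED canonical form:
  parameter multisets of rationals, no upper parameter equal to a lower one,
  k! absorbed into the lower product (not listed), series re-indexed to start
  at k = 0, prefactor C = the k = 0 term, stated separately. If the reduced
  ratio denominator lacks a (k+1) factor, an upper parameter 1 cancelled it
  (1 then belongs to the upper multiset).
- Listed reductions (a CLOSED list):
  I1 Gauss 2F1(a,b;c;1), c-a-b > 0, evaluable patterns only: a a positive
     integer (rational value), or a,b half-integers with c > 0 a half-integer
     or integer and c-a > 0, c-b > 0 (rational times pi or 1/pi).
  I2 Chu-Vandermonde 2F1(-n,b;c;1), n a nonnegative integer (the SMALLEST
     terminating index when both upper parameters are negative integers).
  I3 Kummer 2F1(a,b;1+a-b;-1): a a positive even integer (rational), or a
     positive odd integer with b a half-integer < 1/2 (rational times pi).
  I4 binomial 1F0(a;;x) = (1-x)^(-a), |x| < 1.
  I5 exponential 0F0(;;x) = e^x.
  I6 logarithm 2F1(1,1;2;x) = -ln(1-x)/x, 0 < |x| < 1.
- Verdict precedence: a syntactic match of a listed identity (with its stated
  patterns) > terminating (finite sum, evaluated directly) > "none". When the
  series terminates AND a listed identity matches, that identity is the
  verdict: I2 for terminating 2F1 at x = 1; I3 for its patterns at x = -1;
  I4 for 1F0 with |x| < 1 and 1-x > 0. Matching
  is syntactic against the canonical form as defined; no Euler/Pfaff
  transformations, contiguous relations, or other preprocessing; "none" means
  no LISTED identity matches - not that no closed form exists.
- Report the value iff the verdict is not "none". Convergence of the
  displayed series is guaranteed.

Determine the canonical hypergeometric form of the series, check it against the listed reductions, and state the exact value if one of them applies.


At argument 8/3: a 1F1 with upper {2/3}, lower {4/3}, scaled by C = 4/3. Verdict: none - at argument 8/3 the multisets {2/3} ; {4/3} match no listed identity.

First insight: t_0 being 4/3, the factor k + 1/2 cancels (top and bottom), leaving C = 4/3, x = 8/3.
Term ratio: r(k) = (8/3) * (k+2/3) / [(k+4/3) (k+1)] - rational in k. x = (8/3); t_0 = 4/3; negate the roots.


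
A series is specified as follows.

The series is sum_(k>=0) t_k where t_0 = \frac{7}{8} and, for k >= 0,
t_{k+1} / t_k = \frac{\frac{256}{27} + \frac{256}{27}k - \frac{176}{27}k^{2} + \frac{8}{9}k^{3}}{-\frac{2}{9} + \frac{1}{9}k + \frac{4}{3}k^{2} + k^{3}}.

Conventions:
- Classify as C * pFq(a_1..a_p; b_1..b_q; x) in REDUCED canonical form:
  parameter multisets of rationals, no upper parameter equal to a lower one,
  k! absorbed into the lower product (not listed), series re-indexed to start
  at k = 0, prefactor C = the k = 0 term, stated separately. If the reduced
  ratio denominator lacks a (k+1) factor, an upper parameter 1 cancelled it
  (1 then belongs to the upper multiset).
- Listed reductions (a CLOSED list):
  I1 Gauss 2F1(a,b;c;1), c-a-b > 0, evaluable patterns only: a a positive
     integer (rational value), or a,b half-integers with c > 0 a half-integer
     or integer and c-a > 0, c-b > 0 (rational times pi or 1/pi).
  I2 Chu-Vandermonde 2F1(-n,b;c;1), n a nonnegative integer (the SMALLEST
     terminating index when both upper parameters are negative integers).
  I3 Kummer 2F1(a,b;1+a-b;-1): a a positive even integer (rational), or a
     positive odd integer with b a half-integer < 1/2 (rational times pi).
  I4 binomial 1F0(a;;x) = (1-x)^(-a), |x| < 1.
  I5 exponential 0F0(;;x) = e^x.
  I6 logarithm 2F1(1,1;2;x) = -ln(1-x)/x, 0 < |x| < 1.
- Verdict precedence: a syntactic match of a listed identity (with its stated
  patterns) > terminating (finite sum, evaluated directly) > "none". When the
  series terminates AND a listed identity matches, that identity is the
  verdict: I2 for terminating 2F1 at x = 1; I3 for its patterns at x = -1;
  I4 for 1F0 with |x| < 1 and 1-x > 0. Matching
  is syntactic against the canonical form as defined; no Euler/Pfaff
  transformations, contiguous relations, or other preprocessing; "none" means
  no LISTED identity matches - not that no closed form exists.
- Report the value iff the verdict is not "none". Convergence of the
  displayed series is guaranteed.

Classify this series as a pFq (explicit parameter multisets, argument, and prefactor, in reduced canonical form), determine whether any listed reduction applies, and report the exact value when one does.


Classification (C = \frac{7}{8}): 2F1 with upper {-4, -4}, lower {-\frac{1}{3}}, argument x = \frac{8}{9}. Verdict: terminating. (-4)_k vanishes past k = 4, leaving a 5-term sum, computed directly. Value: -\frac{467663}{1080}.

The tell: x = \frac{8}{9} and factor the ratio over Q (prefactor 7/8): negated roots = parameters.
Adjacent-term ratio: r(k) = \frac{8}{9} * (k-4) (k-4) / [(k-\frac{1}{3}) (k+1)] - rational; roots negated = parameters, x = \frac{8}{9}, C = \frac{7}{8}.


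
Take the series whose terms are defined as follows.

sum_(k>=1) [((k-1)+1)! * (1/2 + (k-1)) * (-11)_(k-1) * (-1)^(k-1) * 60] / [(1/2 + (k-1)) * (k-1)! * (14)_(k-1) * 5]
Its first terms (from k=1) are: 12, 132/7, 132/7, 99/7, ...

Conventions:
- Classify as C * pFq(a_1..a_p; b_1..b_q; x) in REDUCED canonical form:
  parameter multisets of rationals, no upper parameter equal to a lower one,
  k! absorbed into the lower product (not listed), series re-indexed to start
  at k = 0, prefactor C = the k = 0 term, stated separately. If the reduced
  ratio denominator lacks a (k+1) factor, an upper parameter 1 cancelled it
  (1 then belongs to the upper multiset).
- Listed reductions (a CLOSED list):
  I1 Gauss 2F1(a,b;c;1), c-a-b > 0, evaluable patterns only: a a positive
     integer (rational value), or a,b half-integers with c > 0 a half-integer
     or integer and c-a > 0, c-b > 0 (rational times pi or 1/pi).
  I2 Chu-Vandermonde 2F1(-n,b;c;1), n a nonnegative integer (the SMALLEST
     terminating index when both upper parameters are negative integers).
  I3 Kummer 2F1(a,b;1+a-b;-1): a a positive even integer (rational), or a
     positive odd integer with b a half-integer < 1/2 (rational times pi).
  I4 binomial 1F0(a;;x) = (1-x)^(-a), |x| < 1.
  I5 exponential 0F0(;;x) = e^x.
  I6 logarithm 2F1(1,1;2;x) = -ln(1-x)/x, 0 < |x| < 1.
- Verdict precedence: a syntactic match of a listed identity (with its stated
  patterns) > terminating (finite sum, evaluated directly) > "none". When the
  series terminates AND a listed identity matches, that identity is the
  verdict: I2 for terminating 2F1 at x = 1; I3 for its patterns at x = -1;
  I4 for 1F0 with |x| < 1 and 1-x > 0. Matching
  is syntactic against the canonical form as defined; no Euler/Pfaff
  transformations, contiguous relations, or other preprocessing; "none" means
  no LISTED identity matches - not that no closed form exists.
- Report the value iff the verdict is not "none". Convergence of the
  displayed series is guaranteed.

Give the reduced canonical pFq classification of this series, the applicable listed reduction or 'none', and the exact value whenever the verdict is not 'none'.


This is 12 * 2F1(-11, 2; 14; -1) in reduced canonical form. Verdict: Kummer's theorem (I3) applies (x = -1; c = 14 equals 1+a-b for upper {-11, 2}: listed pattern). Value: 78.

Key step: from the first term 12: the factor k + 1/2 cancels (top and bottom), leaving C = 12.
Step ratio: r(k) = (-1) * (k-11) (k+2) / [(k+14) (k+1)] ; factor over Q: parameters, x = (-1), and C = 12.


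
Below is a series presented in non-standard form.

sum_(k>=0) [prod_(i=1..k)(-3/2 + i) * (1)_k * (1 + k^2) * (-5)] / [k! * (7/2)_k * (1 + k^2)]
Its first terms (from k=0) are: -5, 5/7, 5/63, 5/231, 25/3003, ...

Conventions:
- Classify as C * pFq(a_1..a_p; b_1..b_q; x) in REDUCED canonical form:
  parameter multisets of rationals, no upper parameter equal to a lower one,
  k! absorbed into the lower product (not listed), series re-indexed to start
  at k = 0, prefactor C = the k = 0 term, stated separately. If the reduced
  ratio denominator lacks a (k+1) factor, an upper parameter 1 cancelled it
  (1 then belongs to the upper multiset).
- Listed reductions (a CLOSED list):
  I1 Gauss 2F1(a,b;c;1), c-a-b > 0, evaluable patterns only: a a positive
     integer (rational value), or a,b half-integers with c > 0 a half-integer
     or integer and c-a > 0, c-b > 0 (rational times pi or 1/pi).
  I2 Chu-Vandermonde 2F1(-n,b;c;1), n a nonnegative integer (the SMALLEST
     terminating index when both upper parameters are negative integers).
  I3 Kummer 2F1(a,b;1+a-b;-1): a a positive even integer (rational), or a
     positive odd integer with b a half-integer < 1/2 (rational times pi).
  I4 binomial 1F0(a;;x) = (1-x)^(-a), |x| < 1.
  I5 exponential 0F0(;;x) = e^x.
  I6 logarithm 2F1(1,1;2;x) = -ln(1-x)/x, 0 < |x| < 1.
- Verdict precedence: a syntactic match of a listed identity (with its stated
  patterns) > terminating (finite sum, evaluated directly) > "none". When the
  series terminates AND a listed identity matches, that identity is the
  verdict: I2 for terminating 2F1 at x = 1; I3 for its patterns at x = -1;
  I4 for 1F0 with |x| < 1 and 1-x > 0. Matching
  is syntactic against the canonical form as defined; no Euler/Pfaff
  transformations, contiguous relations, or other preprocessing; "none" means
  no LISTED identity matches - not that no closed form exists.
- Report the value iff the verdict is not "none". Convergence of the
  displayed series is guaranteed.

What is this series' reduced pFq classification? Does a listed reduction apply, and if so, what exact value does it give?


At argument 1: a 2F1 with upper {-1/2, 1}, lower {7/2}, scaled by C = -5. Verdict: Gauss (I1, integer-parameter pattern) matches (x = 1: the Gamma ratio telescopes since c-a-b = 3 > 0 and a = 1 in Z>0). Value: -25/6.

Key step: with t_0 = -5, striking the common factor k^2 + 1 reduces the term (prefactor -5).
Term ratio: r(k) = 1 * (k-1/2) (k+1) / [(k+7/2) (k+1)] - rational in k, leading ratio 1; with t_0 = -5, classification follows.


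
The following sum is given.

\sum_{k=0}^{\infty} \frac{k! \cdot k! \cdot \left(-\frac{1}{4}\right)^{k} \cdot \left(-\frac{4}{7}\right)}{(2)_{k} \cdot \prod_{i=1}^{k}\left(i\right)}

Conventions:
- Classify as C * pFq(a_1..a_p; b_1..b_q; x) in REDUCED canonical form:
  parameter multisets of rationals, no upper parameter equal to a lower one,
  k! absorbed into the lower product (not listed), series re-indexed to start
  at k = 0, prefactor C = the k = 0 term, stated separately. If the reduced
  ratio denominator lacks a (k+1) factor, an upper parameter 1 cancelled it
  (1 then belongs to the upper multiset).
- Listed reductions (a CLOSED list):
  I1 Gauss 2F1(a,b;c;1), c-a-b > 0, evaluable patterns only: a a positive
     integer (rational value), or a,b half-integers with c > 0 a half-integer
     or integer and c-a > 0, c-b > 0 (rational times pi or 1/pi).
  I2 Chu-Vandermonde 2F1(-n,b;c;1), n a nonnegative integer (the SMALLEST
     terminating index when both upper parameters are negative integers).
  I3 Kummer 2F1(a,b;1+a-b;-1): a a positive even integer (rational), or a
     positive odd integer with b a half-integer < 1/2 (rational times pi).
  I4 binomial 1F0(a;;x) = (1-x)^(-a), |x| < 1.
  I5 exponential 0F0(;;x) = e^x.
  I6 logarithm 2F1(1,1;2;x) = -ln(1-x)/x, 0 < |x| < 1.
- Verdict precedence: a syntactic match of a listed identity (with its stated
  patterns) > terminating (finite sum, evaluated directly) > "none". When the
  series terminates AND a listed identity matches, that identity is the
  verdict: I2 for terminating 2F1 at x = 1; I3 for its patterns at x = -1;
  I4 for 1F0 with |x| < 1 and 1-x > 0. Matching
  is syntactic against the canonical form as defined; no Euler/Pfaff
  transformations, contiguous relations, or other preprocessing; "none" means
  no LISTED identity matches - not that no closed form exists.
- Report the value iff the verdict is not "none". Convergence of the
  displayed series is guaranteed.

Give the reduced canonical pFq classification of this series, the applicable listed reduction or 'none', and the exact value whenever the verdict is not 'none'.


x = -\frac{1}{4} here; the reduced form reads 2F1, upper {1, 1}, lower {2}, C = -\frac{4}{7}. Verdict (x = -\frac{1}{4}): the I6 logarithm reduction applies (the logarithm: parameters (1,1;2), x = -\frac{1}{4}). Its exact value is \left(-\frac{16}{7}\right) \cdot \ln\left(\frac{5}{4}\right).

Key observation: with t_0 = -\frac{4}{7}, the factorial ratio (prefactor -4/7) (k+a-1)!/(a-1)! is a rising factorial (a)_k.
Adjacent-term ratio: r(k) = -\frac{1}{4} * (k+1) (k+1) / [(k+2) (k+1)] ; factor over Q: parameters, x = -\frac{1}{4}, and C = -\frac{4}{7}.


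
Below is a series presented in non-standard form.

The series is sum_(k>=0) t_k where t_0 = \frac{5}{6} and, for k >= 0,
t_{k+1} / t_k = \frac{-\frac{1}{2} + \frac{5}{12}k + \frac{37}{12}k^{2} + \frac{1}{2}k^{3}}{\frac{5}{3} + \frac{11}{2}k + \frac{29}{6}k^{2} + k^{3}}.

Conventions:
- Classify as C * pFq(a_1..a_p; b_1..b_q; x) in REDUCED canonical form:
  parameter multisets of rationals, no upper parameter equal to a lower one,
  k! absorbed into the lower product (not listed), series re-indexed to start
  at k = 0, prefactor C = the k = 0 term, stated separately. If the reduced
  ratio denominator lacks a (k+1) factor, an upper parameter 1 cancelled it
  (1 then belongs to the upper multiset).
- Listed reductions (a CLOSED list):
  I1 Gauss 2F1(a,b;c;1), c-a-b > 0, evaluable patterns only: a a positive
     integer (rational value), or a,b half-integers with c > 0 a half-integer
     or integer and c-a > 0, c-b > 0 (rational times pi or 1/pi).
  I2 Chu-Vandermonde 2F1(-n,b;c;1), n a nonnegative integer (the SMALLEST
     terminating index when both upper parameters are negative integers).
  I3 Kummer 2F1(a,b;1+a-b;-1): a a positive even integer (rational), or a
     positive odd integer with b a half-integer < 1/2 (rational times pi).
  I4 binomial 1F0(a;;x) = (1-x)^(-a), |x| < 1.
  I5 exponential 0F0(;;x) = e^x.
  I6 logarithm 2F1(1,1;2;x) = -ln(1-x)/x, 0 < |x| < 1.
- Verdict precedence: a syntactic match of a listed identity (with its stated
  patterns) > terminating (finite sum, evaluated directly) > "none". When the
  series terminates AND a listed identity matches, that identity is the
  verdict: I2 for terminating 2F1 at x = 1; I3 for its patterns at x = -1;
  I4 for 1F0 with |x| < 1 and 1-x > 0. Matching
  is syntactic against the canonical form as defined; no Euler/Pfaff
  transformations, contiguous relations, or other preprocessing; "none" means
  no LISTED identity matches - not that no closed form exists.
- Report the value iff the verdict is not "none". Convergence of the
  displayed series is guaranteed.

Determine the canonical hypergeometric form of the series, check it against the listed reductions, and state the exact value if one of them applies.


With C = \frac{5}{6}: the canonical form is 2F1(-\frac{1}{3}, 6; \frac{10}{3}; \frac{1}{2}). Verdict: none. No listed pattern accepts 2F1(-\frac{1}{3}, 6; \frac{10}{3}; \frac{1}{2}).

Structural cue: with t_0 = \frac{5}{6}, roots of the ratio polynomials (C = 5/6) are the negated parameters.
Ratio: r(k) = \frac{1}{2} * (k-\frac{1}{3}) (k+6) / [(k+\frac{10}{3}) (k+1)] - rational; roots negated = parameters, x = \frac{1}{2}, C = \frac{5}{6}.


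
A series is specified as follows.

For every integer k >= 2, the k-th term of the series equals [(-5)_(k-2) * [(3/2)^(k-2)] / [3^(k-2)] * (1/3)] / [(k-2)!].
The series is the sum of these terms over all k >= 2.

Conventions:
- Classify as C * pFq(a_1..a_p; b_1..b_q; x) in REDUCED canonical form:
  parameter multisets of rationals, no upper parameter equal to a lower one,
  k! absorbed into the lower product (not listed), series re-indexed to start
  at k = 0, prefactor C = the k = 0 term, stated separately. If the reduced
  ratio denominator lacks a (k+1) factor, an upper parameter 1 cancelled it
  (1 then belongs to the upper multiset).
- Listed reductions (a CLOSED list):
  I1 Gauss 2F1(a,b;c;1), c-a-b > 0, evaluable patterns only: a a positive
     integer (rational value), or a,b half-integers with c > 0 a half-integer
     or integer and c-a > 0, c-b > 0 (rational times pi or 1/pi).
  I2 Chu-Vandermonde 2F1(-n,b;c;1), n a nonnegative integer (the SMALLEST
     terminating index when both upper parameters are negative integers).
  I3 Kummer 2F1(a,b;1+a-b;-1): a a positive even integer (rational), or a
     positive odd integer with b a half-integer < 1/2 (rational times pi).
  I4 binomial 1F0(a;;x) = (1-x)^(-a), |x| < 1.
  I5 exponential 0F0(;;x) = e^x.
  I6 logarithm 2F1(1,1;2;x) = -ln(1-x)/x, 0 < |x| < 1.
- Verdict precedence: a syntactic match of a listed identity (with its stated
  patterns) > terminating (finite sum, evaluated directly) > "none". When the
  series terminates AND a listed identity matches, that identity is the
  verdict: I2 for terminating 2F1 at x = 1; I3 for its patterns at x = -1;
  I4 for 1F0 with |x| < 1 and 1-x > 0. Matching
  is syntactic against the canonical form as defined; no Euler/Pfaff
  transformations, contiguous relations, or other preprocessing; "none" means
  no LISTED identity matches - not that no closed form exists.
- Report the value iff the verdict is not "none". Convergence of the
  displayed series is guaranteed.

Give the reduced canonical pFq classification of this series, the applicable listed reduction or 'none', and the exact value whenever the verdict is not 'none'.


Classification (C = 1/3): 1F0 with upper {-5}, lower {-}, argument x = 1/2. Verdict: the I4 binomial reduction matches (the 1F0 binomial series: exponent 5, x = 1/2). Its exact value is 1/96.

The tell: t_0 being 1/3, the two k-th powers (prefactor 1/3) combine into one argument.
Ratio: r(k) = (1/2) * (k-5) / [(k+1)] - poly over poly, x = (1/2) from leading terms; C = 1/3 at k = 0.


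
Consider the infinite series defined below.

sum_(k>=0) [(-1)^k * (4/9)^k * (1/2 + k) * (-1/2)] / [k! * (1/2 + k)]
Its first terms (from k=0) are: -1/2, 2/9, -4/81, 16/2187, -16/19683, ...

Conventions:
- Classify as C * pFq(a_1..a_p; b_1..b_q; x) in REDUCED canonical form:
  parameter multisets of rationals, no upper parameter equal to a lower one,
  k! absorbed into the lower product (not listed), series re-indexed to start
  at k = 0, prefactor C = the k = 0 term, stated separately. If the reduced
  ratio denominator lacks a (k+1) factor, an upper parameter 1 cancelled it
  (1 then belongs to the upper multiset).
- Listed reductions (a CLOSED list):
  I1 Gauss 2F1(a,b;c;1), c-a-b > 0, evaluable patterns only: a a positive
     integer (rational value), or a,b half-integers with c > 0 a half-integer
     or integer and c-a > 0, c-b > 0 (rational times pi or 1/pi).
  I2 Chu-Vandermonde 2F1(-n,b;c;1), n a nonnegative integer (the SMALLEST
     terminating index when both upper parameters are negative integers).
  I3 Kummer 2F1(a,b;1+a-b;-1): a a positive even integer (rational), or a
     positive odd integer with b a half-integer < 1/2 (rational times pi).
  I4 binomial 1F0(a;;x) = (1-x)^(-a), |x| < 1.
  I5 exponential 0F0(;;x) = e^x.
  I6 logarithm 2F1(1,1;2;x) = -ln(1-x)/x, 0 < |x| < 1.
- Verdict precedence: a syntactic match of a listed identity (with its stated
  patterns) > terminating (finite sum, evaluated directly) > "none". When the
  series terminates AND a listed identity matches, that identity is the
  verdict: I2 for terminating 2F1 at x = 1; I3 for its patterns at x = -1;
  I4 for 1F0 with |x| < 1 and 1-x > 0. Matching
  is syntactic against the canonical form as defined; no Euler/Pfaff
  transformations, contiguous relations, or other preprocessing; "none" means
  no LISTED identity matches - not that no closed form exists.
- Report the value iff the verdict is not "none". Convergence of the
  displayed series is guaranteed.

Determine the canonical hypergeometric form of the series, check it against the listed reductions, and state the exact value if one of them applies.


Canonical form: C = -1/2 times 0F0 with upper {-}, lower {-}, x = -4/9. Verdict at x = -4/9: the I5 exponential reduction matches (the 0F0 exponential series at x = -4/9). Hence: (-1/2) * e^(-4/9).

The tell: t_0 being -1/2, k + 1/2 divides numerator and denominator alike; C = -1/2 after cancelling.
Adjacent-term ratio: r(k) = (-4/9) * 1 / [(k+1)] ; factor over Q: parameters, x = (-4/9), and C = -1/2.


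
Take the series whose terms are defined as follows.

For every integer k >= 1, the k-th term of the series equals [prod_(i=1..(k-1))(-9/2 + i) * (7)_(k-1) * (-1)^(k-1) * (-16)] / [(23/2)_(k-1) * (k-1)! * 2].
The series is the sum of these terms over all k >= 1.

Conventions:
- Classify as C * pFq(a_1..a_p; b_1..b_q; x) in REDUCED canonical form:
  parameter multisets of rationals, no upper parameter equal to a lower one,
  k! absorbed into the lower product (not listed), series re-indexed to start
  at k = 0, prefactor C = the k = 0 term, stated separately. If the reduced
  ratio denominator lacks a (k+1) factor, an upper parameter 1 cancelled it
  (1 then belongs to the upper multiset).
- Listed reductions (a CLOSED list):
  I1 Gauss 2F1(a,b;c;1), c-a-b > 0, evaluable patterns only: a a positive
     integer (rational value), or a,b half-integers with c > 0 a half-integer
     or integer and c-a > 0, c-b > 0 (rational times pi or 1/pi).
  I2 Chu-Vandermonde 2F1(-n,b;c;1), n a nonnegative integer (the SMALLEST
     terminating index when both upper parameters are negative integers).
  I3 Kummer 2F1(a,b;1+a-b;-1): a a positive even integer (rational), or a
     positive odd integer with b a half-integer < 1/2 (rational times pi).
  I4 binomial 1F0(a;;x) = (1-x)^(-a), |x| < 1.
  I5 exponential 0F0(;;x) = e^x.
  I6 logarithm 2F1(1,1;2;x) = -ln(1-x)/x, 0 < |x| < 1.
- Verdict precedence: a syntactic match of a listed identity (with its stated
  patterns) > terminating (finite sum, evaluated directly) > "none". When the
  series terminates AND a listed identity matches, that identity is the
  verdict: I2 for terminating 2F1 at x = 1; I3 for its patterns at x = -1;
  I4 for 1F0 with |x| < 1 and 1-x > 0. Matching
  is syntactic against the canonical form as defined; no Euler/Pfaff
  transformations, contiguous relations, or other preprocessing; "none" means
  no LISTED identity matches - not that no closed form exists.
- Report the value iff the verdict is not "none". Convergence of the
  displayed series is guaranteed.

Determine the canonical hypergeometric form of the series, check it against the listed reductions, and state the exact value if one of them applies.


x = -1 here; the reduced form reads 2F1, upper {-7/2, 7}, lower {23/2}, C = -8. Verdict (x = -1): Kummer (I3) applies (x = -1; c = 23/2 equals 1+a-b for upper {-7/2, 7}: listed pattern). Value: (-14549535/1048576) * pi.

Key observation: with t_0 = -8, the constant factors (prefactor -8) combine into one prefactor.
Consecutive-term ratio: r(k) = (-1) * (k-7/2) (k+7) / [(k+23/2) (k+1)] - rational; roots negated = parameters, x = (-1), C = -8.


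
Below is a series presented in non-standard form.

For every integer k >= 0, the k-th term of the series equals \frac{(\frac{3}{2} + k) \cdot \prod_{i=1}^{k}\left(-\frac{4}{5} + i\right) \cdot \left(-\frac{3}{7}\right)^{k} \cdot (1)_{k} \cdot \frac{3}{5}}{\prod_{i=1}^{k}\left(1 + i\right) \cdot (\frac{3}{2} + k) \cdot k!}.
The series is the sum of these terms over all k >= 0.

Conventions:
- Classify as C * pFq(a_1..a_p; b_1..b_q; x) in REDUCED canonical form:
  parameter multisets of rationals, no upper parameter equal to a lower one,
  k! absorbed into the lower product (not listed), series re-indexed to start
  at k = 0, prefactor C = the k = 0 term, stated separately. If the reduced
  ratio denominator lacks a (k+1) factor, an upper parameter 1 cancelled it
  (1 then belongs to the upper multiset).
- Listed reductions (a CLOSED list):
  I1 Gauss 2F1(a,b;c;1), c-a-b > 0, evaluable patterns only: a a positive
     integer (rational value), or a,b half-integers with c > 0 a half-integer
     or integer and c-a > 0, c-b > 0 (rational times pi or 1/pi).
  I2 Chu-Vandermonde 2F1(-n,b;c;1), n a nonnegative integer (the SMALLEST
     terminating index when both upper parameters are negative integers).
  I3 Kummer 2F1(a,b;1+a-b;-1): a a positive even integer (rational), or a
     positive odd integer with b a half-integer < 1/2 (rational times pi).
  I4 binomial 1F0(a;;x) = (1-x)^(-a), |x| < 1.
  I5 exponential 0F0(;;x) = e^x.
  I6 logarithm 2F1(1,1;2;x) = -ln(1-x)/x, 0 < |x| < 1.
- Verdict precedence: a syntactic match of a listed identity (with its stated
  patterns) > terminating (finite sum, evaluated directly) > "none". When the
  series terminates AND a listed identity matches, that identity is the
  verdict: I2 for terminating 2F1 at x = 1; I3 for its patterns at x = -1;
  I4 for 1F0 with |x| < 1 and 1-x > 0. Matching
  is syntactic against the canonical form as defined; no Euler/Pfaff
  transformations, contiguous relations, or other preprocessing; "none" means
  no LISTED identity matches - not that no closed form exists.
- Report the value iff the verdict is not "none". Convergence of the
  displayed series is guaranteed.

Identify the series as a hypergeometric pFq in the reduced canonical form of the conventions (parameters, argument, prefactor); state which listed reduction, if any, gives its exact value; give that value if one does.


First insight: x = -\frac{3}{7} and the running product (C = 3/5) telescopes to a rising factorial.
Consecutive-term ratio: r(k) = -\frac{3}{7} * (k+\frac{1}{5}) (k+1) / [(k+2) (k+1)] - rational; roots negated = parameters, x = -\frac{3}{7}, C = \frac{3}{5}.

Reduced: x = -\frac{3}{7}, 2F1, upper = {\frac{1}{5}, 1}, lower = {2}, C = \frac{3}{5}. Verdict: no listed reduction: x = -\frac{3}{7} and upper {\frac{1}{5}, 1} fail every I1-I6 pattern.


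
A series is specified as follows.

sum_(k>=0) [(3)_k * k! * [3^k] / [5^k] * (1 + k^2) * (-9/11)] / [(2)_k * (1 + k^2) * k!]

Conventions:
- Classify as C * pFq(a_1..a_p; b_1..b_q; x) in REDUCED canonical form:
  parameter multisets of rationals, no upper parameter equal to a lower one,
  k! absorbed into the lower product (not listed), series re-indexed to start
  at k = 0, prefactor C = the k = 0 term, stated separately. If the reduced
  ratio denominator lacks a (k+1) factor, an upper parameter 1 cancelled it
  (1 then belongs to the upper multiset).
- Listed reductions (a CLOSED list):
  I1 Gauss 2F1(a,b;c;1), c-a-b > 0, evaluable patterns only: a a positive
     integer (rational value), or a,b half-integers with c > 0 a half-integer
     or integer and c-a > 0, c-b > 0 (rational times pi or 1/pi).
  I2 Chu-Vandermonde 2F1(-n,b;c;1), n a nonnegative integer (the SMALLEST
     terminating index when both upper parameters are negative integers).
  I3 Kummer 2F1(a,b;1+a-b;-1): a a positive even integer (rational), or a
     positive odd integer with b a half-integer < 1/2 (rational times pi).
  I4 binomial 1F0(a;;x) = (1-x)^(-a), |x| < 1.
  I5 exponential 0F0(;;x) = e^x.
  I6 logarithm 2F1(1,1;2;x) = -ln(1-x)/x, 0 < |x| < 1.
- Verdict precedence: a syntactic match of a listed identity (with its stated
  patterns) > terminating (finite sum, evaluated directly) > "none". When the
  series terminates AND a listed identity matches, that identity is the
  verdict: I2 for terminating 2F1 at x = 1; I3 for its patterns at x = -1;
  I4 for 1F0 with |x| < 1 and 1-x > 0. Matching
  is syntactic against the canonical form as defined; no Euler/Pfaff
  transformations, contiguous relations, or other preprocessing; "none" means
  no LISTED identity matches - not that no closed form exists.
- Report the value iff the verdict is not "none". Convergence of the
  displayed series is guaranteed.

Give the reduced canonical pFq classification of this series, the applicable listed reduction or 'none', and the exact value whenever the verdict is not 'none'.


The series (x = 3/5) is 2F1: upper {1, 3}, lower {2}, prefactor -9/11. Verdict: none. No listed pattern accepts 2F1(1, 3; 2; 3/5).

The tell: x = (3/5) and k^2 + 1 divides numerator and denominator alike; C = -9/11 after cancelling.
Ratio: r(k) = (3/5) * (k+1) (k+3) / [(k+2) (k+1)] ; factor over Q: parameters, x = (3/5), and C = -9/11.


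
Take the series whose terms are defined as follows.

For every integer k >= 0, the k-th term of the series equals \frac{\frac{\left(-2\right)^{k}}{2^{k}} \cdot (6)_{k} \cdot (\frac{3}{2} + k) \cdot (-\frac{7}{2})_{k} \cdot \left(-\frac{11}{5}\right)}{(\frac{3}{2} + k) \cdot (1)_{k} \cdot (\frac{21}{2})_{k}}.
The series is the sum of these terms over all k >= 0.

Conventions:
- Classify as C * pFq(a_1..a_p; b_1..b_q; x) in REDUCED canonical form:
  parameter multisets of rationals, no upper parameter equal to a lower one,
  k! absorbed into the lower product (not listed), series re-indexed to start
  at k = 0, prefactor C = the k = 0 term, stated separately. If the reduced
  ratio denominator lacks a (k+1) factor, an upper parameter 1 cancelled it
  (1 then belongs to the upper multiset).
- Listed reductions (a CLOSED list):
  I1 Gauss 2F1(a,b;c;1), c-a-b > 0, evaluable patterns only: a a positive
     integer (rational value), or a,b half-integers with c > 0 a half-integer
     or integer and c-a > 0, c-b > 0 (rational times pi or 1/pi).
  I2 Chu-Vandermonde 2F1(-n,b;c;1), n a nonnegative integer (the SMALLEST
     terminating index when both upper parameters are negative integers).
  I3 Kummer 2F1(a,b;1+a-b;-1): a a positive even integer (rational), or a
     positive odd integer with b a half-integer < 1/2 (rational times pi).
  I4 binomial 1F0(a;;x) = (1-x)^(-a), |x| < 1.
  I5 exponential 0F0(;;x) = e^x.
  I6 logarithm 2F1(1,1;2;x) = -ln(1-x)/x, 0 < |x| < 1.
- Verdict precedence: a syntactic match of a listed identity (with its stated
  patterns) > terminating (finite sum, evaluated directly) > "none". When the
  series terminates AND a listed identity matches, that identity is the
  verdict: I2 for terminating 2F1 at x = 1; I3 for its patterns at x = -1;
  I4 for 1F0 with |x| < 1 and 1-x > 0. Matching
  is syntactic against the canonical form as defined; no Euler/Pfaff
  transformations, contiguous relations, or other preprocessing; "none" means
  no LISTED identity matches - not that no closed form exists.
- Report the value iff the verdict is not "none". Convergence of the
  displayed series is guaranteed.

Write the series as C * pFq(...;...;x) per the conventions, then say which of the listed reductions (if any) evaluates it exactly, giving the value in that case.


The tell: t_0 being -\frac{11}{5}, the two k-th powers (C = -11/5, x = -1) combine into one argument.
Step ratio: r(k) = -1 * (k-\frac{7}{2}) (k+6) / [(k+\frac{21}{2}) (k+1)] ; factor over Q: parameters, x = -1, and C = -\frac{11}{5}.

Classification (C = -\frac{11}{5}): 2F1 with upper {-\frac{7}{2}, 6}, lower {\frac{21}{2}}, argument x = -1. Verdict at x = -1: Kummer's theorem (I3) matches (x = -1; c = \frac{21}{2} equals 1+a-b for upper {-\frac{7}{2}, 6}: listed pattern). Hence: -\frac{3553}{320}.


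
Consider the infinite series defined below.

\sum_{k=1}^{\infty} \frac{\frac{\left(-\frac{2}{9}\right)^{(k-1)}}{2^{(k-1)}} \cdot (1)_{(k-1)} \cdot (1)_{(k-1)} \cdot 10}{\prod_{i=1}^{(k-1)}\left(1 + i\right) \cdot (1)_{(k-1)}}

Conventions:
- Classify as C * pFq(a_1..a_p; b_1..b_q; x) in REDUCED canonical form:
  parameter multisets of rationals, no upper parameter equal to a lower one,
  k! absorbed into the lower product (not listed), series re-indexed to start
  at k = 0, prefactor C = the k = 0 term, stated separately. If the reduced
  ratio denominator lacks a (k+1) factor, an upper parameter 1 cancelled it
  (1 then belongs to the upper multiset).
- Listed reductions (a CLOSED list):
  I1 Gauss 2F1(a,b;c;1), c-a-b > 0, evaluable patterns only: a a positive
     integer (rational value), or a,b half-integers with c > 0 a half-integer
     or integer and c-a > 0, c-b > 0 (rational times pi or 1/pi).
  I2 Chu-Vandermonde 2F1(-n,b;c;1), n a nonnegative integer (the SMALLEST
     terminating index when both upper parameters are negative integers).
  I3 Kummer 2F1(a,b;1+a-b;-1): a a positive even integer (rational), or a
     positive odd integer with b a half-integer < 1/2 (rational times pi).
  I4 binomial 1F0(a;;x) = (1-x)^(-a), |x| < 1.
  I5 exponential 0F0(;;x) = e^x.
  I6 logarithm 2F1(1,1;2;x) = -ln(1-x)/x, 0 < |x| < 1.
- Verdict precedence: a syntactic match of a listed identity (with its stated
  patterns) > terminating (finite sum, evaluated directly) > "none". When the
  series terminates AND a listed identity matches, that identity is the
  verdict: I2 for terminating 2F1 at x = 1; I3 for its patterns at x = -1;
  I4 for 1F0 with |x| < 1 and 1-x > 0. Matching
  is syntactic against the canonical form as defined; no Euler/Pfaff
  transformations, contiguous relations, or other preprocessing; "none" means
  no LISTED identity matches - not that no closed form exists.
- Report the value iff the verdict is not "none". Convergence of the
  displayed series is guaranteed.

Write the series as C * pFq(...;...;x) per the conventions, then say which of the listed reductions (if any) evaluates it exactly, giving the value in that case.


Canonical form: C = 10 times 2F1 with upper {1, 1}, lower {2}, x = -\frac{1}{9}. Verdict: the logarithmic series (I6) applies (the logarithm: parameters (1,1;2), x = -\frac{1}{9}). Its exact value is 90 \cdot \ln\left(\frac{10}{9}\right).

The tell: from the first term 10: the two k-th powers (prefactor 10) combine into one argument.
Adjacent-term ratio: r(k) = -\frac{1}{9} * (k+1) (k+1) / [(k+2) (k+1)] - poly over poly, x = -\frac{1}{9} from leading terms; C = 10 at k = 0.


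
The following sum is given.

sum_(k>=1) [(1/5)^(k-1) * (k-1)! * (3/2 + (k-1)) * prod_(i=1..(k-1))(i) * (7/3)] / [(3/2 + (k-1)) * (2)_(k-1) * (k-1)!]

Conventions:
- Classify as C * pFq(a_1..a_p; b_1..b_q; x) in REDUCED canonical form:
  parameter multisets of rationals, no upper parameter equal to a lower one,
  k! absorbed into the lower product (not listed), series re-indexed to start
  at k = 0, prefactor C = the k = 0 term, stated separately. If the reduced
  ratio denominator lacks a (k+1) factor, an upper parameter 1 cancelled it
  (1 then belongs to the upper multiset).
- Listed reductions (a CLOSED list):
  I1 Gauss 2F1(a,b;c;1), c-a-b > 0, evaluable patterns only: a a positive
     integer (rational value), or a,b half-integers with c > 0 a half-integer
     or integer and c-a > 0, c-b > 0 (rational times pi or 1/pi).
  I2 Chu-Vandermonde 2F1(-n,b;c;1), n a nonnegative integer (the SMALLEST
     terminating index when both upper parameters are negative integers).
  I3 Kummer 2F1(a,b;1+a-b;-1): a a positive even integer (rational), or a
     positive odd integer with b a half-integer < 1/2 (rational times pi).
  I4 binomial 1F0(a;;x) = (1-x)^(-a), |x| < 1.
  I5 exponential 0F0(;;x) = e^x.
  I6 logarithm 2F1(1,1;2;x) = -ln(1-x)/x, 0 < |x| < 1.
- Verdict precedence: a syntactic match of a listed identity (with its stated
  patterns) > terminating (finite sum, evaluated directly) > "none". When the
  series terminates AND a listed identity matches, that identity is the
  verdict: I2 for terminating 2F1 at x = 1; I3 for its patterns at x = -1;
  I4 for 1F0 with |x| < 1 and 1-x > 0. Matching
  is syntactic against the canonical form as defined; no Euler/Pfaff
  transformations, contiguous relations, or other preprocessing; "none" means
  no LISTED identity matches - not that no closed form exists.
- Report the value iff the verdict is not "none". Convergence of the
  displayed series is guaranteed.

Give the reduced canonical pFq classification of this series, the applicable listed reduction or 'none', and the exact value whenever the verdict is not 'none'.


x = 1/5 here; the reduced form reads 2F1, upper {1, 1}, lower {2}, C = 7/3. Verdict: the logarithmic series (I6) matches (the logarithm: parameters (1,1;2), x = 1/5). Its exact value is (-35/3) * ln(4/5).

Key observation: x = (1/5) and striking the common factor k + 3/2 reduces the term (prefactor 7/3).
Consecutive-term ratio: r(k) = (1/5) * (k+1) (k+1) / [(k+2) (k+1)] - rational in k, leading ratio (1/5); with t_0 = 7/3, classification follows.


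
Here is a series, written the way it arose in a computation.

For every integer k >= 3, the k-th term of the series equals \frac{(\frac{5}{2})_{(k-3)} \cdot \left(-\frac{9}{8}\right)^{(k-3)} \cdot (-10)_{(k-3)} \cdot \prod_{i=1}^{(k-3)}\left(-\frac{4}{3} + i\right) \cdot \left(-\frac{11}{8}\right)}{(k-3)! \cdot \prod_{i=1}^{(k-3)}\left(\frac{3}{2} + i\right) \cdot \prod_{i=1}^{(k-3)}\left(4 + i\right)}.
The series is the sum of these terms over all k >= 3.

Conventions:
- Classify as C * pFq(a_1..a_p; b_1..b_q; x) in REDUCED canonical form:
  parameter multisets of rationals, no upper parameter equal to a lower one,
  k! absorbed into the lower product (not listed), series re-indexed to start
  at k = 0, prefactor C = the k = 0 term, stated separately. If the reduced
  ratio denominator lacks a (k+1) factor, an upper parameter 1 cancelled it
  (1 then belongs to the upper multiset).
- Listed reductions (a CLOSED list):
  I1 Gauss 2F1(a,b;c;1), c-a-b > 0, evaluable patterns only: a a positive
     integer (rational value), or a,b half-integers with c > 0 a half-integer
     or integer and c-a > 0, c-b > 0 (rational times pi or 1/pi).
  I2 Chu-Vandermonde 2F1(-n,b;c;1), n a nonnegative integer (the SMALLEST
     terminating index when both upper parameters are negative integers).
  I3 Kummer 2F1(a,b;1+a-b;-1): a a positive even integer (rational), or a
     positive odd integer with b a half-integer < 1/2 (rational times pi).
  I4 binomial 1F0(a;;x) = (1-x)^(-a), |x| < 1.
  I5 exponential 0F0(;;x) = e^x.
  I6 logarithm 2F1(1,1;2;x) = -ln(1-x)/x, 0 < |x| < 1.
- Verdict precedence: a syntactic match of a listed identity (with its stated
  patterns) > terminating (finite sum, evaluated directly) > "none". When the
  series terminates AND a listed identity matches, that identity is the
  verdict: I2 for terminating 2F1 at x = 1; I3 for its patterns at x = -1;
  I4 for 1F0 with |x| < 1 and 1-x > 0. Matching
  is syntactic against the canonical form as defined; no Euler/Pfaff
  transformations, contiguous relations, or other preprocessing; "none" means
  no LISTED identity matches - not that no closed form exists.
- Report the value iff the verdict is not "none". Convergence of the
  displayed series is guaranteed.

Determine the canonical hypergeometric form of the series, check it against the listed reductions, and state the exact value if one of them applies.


Classification (C = -\frac{11}{8}): 2F1 with upper {-10, -\frac{1}{3}}, lower {5}, argument x = -\frac{9}{8}. Verdict: terminating. With -10 upstairs the series is a 11-term polynomial sum; evaluated term by term. Sum: \frac{910746854545}{781684047872}.

Key observation: x = -\frac{9}{8} and the running product (C = -11/8, x = -9/8) telescopes to a rising factorial.
Adjacent-term ratio: r(k) = -\frac{9}{8} * (k-10) (k-\frac{1}{3}) / [(k+5) (k+1)] - rational; roots negated = parameters, x = -\frac{9}{8}, C = -\frac{11}{8}.
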